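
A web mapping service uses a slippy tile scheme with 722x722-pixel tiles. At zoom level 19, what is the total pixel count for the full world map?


tiles per axis = 2^19 = 524288
total tiles = 524288^2 = 274877906944
pixels per axis = 524288 * 722 = 378535936
total pixels = 378535936^2 = 143289454843396096

143289454843396096 pixels


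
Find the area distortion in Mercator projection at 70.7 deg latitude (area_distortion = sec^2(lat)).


area_distortion = 1/cos^2(70.7) = 9.154

9.154


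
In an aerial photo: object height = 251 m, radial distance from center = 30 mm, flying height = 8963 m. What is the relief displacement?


d = h * r / H = 251 * 30 / 8963 = 0.84 mm

0.84 mm


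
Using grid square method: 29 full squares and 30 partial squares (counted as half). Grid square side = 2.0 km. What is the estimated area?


effective squares = 29 + 30 * 0.5 = 44.0
area = 44.0 * 4.0 = 176.0 km^2

176.0 km^2


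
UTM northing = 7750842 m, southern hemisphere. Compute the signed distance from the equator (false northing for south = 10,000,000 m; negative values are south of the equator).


For southern: actual = 7750842 - 10000000 = -2249158 m

-2249158 m


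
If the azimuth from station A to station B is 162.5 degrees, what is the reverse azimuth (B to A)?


back azimuth = (162.5 + 180) mod 360 = 342.5 degrees

342.5 degrees


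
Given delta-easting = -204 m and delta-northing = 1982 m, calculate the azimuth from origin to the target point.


az = atan2(-204, 1982) = -5.9 deg
adjusted to 0-360: 354.1 degrees

354.1 degrees


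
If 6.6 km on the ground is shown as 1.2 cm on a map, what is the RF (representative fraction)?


ground = 6.6 km = 660000 cm; RF denominator = ground / map = 660000 / 1.2 = 550000; RF = 1:550000

1:550000


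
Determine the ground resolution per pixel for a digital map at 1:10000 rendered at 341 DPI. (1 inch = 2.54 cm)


pixel_cm = 2.54 / 341 ≈ 0.007449 cm
ground = pixel_cm * 10000 / 100 = 2.54 * 10000 / (341 * 100) = 25400 / 34100 ≈ 0.74 m

0.74 m


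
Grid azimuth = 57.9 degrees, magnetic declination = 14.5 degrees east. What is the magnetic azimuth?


magnetic azimuth = grid azimuth - declination (east +ve)
mag_az = 57.9 - 14.5 = 43.4 degrees

43.4 degrees


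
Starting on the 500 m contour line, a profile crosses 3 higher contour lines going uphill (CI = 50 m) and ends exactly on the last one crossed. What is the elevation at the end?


elevation = 500 + 3 * 50 = 650 m

650 m


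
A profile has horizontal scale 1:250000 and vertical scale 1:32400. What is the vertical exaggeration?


VE = horizontal_scale / vertical_scale = 250000 / 32400 ≈ 7.7

7.7x


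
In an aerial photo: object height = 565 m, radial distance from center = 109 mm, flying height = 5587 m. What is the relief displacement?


d = h * r / H = 565 * 109 / 5587 = 11.02 mm

11.02 mm


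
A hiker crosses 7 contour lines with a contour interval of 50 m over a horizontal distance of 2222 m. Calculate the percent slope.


elevation change = 7 * 50 = 350 m
slope = 350 / 2222 * 100 = 15.8%

15.8%


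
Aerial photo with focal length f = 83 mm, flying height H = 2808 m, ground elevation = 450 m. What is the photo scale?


scale = f / (H - h) = 83 mm / 2358 m = 83 / 2358000 = 1:28410

1:28410


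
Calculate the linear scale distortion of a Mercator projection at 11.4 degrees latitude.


SF = 1 / cos(11.4) = 1 / 0.980271 = 1.02

1.02


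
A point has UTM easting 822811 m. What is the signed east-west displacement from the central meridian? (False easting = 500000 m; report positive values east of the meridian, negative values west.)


displacement = 822811 - 500000 = 322811 m

322811 m


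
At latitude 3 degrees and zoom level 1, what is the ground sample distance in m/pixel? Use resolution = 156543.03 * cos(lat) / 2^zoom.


res = 156543.03 * cos(3) / 2^1 = 156543.03 * 0.99862953 / 2 = 78164.25 m/pixel

78164.25 m/pixel


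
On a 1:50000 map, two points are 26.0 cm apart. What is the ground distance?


ground = 26.0 cm * 50000 / 100 = 13000.0 m = 13.0 km

13.0 km


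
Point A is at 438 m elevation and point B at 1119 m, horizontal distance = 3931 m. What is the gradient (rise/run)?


gradient = (1119 - 438) / 3931 = 681 / 3931 = 0.1732

0.1732


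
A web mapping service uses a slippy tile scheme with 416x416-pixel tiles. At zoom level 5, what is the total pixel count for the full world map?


tiles per axis = 2^5 = 32
total tiles = 32^2 = 1024
pixels per axis = 32 * 416 = 13312
total pixels = 13312^2 = 177209344

177209344 pixels


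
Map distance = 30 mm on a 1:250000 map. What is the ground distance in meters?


ground = 30 mm * 250000 / 1000 = 7500.0 m

7500.0 m


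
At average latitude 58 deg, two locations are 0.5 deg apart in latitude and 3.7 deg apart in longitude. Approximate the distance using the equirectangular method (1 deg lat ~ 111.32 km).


dlat_km = 0.5 * 111.32 = 55.66
dlon_km = 3.7 * 111.32 * cos(58) ≈ 218.265
dist = sqrt(55.66^2 + 218.265^2) ≈ 225.3 km

225.3 km


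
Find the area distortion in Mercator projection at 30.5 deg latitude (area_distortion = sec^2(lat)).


area_distortion = 1/cos^2(30.5) = 1.347

1.347


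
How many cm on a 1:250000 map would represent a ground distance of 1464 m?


map_cm = 1464 * 100 / 250000 = 0.5856 cm ≈ 0.59 cm

0.59 cm


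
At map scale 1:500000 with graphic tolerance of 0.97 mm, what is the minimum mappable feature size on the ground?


ground = 0.97 mm * 500000 / 1000 = 485.0 m

485.0 m


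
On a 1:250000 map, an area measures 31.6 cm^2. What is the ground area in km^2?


ground_area = 31.6 * (250000/100)^2 = 197500000.0 m^2 = 197.5 km^2

197.5 km^2


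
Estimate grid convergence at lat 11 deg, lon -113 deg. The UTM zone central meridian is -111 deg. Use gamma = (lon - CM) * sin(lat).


gamma = (-113 - -111) * sin(11) = -2 * 0.190809 = -0.382 degrees

-0.382 degrees


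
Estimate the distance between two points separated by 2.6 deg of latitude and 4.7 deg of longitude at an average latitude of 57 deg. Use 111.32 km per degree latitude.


dlat_km = 2.6 * 111.32 = 289.432
dlon_km = 4.7 * 111.32 * cos(57) ≈ 284.957
dist = sqrt(289.432^2 + 284.957^2) ≈ 406.2 km

406.2 km


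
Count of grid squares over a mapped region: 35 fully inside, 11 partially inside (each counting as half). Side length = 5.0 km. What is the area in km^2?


effective squares = 35 + 11 * 0.5 = 40.5
area = 40.5 * 25.0 = 1012.5 km^2

1012.5 km^2


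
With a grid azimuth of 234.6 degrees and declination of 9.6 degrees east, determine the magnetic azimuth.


magnetic azimuth = grid azimuth - declination (east +ve)
mag_az = 234.6 - 9.6 = 225.0 degrees

225.0 degrees


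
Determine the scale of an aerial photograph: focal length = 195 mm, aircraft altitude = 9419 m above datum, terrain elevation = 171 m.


scale = f / (H - h) = 195 mm / 9248 m = 195 / 9248000 = 1:47426

1:47426


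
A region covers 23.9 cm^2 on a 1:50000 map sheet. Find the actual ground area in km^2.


ground_area = 23.9 * (50000/100)^2 = 5975000.0 m^2 = 5.975 km^2

5.975 km^2


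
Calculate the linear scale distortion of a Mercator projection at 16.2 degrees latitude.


SF = 1 / cos(16.2) = 1 / 0.960294 = 1.041

1.041


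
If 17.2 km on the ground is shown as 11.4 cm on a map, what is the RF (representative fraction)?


ground = 17.2 km = 1720000 cm; RF denominator = ground / map = 1720000 / 11.4 ≈ 150877; RF = 1:150877

1:150877


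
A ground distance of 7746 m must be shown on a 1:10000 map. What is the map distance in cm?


map_cm = 7746 * 100 / 10000 = 77.46 cm

77.46 cm


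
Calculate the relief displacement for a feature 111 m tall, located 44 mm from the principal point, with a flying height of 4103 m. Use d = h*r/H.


d = h * r / H = 111 * 44 / 4103 = 1.19 mm

1.19 mm


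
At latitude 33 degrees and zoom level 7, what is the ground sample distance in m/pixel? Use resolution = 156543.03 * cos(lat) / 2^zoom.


res = 156543.03 * cos(33) / 2^7 = 156543.03 * 0.83867057 / 128 = 1025.69 m/pixel

1025.69 m/pixel


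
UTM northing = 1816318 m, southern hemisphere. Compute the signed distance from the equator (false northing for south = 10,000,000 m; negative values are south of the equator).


For southern: actual = 1816318 - 10000000 = -8183682 m

-8183682 m


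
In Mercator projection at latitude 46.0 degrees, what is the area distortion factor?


area_distortion = 1/cos^2(46.0) = 2.072

2.072


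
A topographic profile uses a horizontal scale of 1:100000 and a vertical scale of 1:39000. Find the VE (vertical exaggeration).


VE = horizontal_scale / vertical_scale = 100000 / 39000 ≈ 2.6

2.6x


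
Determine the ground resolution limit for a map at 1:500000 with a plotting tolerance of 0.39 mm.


ground = 0.39 mm * 500000 / 1000 = 195.0 m

195.0 m


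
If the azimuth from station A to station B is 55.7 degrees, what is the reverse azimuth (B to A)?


back azimuth = (55.7 + 180) mod 360 = 235.7 degrees

235.7 degrees


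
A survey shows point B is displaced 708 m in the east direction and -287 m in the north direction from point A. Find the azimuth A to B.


az = atan2(708, -287) = 112.1 deg
adjusted to 0-360: 112.1 degrees

112.1 degrees


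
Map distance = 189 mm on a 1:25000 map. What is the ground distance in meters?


ground = 189 mm * 25000 / 1000 = 4725.0 m

4725.0 m


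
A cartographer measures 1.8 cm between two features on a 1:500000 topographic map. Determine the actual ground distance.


ground = 1.8 cm * 500000 / 100 = 9000.0 m = 9.0 km

9.0 km


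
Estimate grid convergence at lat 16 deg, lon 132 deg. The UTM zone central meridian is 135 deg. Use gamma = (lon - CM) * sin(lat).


gamma = (132 - 135) * sin(16) = -3 * 0.275637 = -0.827 degrees

-0.827 degrees


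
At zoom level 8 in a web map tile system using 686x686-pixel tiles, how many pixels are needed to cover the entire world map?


tiles per axis = 2^8 = 256
total tiles = 256^2 = 65536
pixels per axis = 256 * 686 = 175616
total pixels = 175616^2 = 30840979456

30840979456 pixels


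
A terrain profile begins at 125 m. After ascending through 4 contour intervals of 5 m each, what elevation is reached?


elevation = 125 + 4 * 5 = 145 m

145 m


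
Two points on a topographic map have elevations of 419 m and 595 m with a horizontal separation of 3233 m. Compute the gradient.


gradient = (595 - 419) / 3233 = 176 / 3233 = 0.0544

0.0544


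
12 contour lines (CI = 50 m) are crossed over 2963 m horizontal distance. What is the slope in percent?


elevation change = 12 * 50 = 600 m
slope = 600 / 2963 * 100 = 20.2%

20.2%


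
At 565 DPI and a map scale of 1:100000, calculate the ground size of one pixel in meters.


pixel_cm = 2.54 / 565 ≈ 0.004496 cm
ground = pixel_cm * 100000 / 100 = 2.54 * 100000 / (565 * 100) = 254000 / 56500 ≈ 4.5 m

4.5 m


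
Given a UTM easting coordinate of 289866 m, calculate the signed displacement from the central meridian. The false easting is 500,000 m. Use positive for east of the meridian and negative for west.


displacement = 289866 - 500000 = -210134 m

-210134 m


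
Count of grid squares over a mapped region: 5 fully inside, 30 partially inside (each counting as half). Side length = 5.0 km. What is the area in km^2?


effective squares = 5 + 30 * 0.5 = 20.0
area = 20.0 * 25.0 = 500.0 km^2

500.0 km^2


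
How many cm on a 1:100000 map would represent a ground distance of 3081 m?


map_cm = 3081 * 100 / 100000 = 3.081 cm ≈ 3.08 cm

3.08 cm


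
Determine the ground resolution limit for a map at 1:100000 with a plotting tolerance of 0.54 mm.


ground = 0.54 mm * 100000 / 1000 = 54.0 m

54.0 m


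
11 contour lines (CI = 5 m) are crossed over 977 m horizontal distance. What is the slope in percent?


elevation change = 11 * 5 = 55 m
slope = 55 / 977 * 100 = 5.6%

5.6%


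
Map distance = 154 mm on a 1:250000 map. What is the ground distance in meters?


ground = 154 mm * 250000 / 1000 = 38500.0 m

38500.0 m


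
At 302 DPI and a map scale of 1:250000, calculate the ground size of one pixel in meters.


pixel_cm = 2.54 / 302 ≈ 0.008411 cm
ground = pixel_cm * 250000 / 100 = 2.54 * 250000 / (302 * 100) = 635000 / 30200 ≈ 21.03 m

21.03 m


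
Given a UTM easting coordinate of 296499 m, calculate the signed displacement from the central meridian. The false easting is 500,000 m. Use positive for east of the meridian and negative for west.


displacement = 296499 - 500000 = -203501 m

-203501 m


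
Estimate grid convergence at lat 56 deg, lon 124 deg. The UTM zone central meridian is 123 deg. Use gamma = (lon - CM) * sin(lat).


gamma = (124 - 123) * sin(56) = 1 * 0.829038 = 0.829 degrees

0.829 degrees


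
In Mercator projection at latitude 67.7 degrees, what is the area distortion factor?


area_distortion = 1/cos^2(67.7) = 6.945

6.945


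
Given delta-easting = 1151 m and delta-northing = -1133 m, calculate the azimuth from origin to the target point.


az = atan2(1151, -1133) = 134.5 deg
adjusted to 0-360: 134.5 degrees

134.5 degrees


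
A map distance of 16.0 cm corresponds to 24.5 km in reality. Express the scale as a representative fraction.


ground = 24.5 km = 2450000 cm; RF denominator = ground / map = 2450000 / 16.0 = 153125; RF = 1:153125

1:153125


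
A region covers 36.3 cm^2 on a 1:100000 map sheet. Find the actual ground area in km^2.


ground_area = 36.3 * (100000/100)^2 = 36300000.0 m^2 = 36.3 km^2

36.3 km^2


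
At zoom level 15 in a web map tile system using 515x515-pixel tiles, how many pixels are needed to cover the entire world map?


tiles per axis = 2^15 = 32768
total tiles = 32768^2 = 1073741824
pixels per axis = 32768 * 515 = 16875520
total pixels = 16875520^2 = 284783175270400

284783175270400 pixels


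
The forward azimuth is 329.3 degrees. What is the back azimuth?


back azimuth = (329.3 + 180) mod 360 = 149.3 degrees

149.3 degrees


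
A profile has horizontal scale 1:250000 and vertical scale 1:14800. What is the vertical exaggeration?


VE = horizontal_scale / vertical_scale = 250000 / 14800 ≈ 16.9

16.9x


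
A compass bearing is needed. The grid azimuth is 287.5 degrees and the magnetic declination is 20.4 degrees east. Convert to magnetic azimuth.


magnetic azimuth = grid azimuth - declination (east +ve)
mag_az = 287.5 - 20.4 = 267.1 degrees

267.1 degrees


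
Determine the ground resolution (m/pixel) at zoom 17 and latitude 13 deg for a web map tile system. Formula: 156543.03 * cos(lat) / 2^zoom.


res = 156543.03 * cos(13) / 2^17 = 156543.03 * 0.97437006 / 131072 = 1.16 m/pixel

1.16 m/pixel


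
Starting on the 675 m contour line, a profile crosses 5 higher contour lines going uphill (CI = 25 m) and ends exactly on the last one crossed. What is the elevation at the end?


elevation = 675 + 5 * 25 = 800 m

800 m


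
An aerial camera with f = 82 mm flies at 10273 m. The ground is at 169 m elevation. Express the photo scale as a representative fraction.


scale = f / (H - h) = 82 mm / 10104 m = 82 / 10104000 = 1:123220

1:123220


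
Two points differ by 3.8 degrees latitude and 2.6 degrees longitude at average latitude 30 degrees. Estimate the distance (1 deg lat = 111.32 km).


dlat_km = 3.8 * 111.32 = 423.016
dlon_km = 2.6 * 111.32 * cos(30) ≈ 250.655
dist = sqrt(423.016^2 + 250.655^2) ≈ 491.7 km

491.7 km


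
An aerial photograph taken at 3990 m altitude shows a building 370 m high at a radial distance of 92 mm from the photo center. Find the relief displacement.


d = h * r / H = 370 * 92 / 3990 = 8.53 mm

8.53 mm


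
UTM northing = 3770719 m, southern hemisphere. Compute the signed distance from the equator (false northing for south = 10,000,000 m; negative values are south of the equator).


For southern: actual = 3770719 - 10000000 = -6229281 m

-6229281 m


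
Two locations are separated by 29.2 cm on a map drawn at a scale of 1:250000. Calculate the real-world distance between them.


ground = 29.2 cm * 250000 / 100 = 73000.0 m = 73.0 km

73.0 km


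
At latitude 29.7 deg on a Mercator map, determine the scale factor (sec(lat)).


SF = 1 / cos(29.7) = 1 / 0.868632 = 1.151

1.151


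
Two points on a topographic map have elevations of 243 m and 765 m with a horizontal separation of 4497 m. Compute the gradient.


gradient = (765 - 243) / 4497 = 522 / 4497 = 0.1161

0.1161


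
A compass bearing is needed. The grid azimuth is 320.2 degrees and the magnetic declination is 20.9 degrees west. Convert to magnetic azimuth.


magnetic azimuth = grid azimuth - declination (east +ve)
mag_az = 320.2 - -20.9 = 341.1 degrees

341.1 degrees


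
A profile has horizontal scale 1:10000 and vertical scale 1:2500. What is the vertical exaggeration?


VE = horizontal_scale / vertical_scale = 10000 / 2500 = 4.0

4.0x


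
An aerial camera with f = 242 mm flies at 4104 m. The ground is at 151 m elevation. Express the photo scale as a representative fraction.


scale = f / (H - h) = 242 mm / 3953 m = 242 / 3953000 = 1:16335

1:16335


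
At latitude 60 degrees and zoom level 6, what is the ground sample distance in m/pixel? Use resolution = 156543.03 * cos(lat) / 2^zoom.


res = 156543.03 * cos(60) / 2^6 = 156543.03 * 0.5 / 64 = 1222.99 m/pixel

1222.99 m/pixel


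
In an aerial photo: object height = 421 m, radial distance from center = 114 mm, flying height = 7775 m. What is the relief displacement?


d = h * r / H = 421 * 114 / 7775 = 6.17 mm

6.17 mm


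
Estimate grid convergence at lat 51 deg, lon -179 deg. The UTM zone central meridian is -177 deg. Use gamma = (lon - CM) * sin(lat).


gamma = (-179 - -177) * sin(51) = -2 * 0.777146 = -1.554 degrees

-1.554 degrees


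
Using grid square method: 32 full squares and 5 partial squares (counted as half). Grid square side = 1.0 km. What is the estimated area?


effective squares = 32 + 5 * 0.5 = 34.5
area = 34.5 * 1.0 = 34.5 km^2

34.5 km^2


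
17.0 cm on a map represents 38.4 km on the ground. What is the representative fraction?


ground = 38.4 km = 3840000 cm; RF denominator = ground / map = 3840000 / 17.0 ≈ 225882; RF = 1:225882

1:225882


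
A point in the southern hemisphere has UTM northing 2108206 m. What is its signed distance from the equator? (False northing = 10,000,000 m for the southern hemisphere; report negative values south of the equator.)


For southern: actual = 2108206 - 10000000 = -7891794 m

-7891794 m


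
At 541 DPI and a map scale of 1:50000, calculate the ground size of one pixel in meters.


pixel_cm = 2.54 / 541 ≈ 0.004695 cm
ground = pixel_cm * 50000 / 100 = 2.54 * 50000 / (541 * 100) = 127000 / 54100 ≈ 2.35 m

2.35 m


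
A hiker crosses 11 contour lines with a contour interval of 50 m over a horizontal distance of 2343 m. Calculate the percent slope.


elevation change = 11 * 50 = 550 m
slope = 550 / 2343 * 100 = 23.5%

23.5%


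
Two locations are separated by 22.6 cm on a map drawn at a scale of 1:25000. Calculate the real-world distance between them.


ground = 22.6 cm * 25000 / 100 = 5650.0 m = 5.65 km

5.65 km


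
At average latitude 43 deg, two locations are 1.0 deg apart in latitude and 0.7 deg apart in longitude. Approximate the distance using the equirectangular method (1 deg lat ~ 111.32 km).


dlat_km = 1.0 * 111.32 = 111.32
dlon_km = 0.7 * 111.32 * cos(43) ≈ 56.99
dist = sqrt(111.32^2 + 56.99^2) ≈ 125.1 km

125.1 km


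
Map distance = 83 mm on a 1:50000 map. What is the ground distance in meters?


ground = 83 mm * 50000 / 1000 = 4150.0 m

4150.0 m


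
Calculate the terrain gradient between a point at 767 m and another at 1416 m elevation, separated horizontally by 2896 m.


gradient = (1416 - 767) / 2896 = 649 / 2896 = 0.2241

0.2241


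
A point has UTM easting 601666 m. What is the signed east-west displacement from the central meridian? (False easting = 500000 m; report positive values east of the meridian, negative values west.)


displacement = 601666 - 500000 = 101666 m

101666 m


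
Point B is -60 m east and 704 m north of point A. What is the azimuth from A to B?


az = atan2(-60, 704) = -4.9 deg
adjusted to 0-360: 355.1 degrees

355.1 degrees


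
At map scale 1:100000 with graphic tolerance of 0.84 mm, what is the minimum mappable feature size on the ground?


ground = 0.84 mm * 100000 / 1000 = 84.0 m

84.0 m


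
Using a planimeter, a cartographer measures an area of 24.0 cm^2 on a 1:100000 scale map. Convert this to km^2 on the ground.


ground_area = 24.0 * (100000/100)^2 = 24000000.0 m^2 = 24.0 km^2

24.0 km^2


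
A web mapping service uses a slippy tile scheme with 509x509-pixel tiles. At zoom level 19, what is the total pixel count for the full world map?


tiles per axis = 2^19 = 524288
total tiles = 524288^2 = 274877906944
pixels per axis = 524288 * 509 = 266862592
total pixels = 266862592^2 = 71215643008958464

71215643008958464 pixels


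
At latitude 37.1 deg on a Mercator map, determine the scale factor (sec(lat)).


SF = 1 / cos(37.1) = 1 / 0.797584 = 1.254

1.254


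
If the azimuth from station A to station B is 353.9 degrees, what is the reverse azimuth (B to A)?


back azimuth = (353.9 + 180) mod 360 = 173.9 degrees

173.9 degrees


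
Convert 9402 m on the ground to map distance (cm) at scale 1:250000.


map_cm = 9402 * 100 / 250000 = 3.7608 cm ≈ 3.76 cm

3.76 cm


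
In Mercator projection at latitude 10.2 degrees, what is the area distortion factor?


area_distortion = 1/cos^2(10.2) = 1.032

1.032


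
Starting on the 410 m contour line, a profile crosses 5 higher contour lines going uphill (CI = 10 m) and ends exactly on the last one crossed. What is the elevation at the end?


elevation = 410 + 5 * 10 = 460 m

460 m


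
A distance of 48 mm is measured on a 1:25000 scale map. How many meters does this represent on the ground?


ground = 48 mm * 25000 / 1000 = 1200.0 m

1200.0 m


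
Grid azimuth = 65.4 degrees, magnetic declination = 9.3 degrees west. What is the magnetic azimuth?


magnetic azimuth = grid azimuth - declination (east +ve)
mag_az = 65.4 - -9.3 = 74.7 degrees

74.7 degrees


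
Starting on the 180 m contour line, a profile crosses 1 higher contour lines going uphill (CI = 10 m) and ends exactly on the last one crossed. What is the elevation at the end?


elevation = 180 + 1 * 10 = 190 m

190 m


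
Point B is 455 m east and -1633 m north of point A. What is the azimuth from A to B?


az = atan2(455, -1633) = 164.4 deg
adjusted to 0-360: 164.4 degrees

164.4 degrees


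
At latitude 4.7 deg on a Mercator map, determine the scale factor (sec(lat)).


SF = 1 / cos(4.7) = 1 / 0.996637 = 1.003

1.003


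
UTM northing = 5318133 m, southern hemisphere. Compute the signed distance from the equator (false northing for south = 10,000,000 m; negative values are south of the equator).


For southern: actual = 5318133 - 10000000 = -4681867 m

-4681867 m


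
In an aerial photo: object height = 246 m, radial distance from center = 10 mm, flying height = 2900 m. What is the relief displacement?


d = h * r / H = 246 * 10 / 2900 = 0.85 mm

0.85 mm


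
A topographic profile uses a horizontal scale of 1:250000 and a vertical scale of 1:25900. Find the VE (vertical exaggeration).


VE = horizontal_scale / vertical_scale = 250000 / 25900 ≈ 9.7

9.7x


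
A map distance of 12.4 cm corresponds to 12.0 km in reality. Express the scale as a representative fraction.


ground = 12.0 km = 1200000 cm; RF denominator = ground / map = 1200000 / 12.4 ≈ 96774; RF = 1:96774

1:96774


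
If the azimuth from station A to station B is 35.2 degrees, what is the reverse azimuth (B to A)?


back azimuth = (35.2 + 180) mod 360 = 215.2 degrees

215.2 degrees


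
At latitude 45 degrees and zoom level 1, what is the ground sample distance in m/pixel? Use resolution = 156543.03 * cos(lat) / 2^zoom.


res = 156543.03 * cos(45) / 2^1 = 156543.03 * 0.70710678 / 2 = 55346.32 m/pixel

55346.32 m/pixel


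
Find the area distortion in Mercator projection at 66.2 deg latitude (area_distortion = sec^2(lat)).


area_distortion = 1/cos^2(66.2) = 6.141

6.141


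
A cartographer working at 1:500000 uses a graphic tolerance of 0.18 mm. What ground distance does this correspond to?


ground = 0.18 mm * 500000 / 1000 = 90.0 m

90.0 m


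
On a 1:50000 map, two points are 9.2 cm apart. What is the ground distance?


ground = 9.2 cm * 50000 / 100 = 4600.0 m = 4.6 km

4.6 km


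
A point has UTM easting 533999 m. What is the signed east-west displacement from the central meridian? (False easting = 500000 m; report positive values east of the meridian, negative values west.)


displacement = 533999 - 500000 = 33999 m

33999 m


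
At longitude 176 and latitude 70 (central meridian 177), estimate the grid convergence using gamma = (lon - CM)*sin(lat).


gamma = (176 - 177) * sin(70) = -1 * 0.939693 = -0.94 degrees

-0.94 degrees


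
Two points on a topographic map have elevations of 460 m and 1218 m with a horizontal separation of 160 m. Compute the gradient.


gradient = (1218 - 460) / 160 = 758 / 160 = 4.7375

4.7375


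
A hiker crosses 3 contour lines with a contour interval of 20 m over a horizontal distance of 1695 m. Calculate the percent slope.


elevation change = 3 * 20 = 60 m
slope = 60 / 1695 * 100 = 3.5%

3.5%


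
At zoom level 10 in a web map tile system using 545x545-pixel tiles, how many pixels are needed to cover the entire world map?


tiles per axis = 2^10 = 1024
total tiles = 1024^2 = 1048576
pixels per axis = 1024 * 545 = 558080
total pixels = 558080^2 = 311453286400

311453286400 pixels


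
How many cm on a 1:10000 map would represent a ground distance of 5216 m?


map_cm = 5216 * 100 / 10000 = 52.16 cm

52.16 cm


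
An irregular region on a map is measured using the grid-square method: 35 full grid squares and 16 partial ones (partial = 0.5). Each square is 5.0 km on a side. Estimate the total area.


effective squares = 35 + 16 * 0.5 = 43.0
area = 43.0 * 25.0 = 1075.0 km^2

1075.0 km^2


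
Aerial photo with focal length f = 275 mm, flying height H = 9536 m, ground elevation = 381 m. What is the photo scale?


scale = f / (H - h) = 275 mm / 9155 m = 275 / 9155000 = 1:33291

1:33291


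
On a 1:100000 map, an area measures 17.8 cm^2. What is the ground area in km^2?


ground_area = 17.8 * (100000/100)^2 = 17800000.0 m^2 = 17.8 km^2

17.8 km^2


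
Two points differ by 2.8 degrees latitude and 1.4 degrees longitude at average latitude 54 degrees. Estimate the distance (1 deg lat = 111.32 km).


dlat_km = 2.8 * 111.32 = 311.696
dlon_km = 1.4 * 111.32 * cos(54) ≈ 91.605
dist = sqrt(311.696^2 + 91.605^2) ≈ 324.9 km

324.9 km


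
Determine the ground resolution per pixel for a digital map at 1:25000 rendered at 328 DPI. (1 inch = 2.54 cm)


pixel_cm = 2.54 / 328 ≈ 0.007744 cm
ground = pixel_cm * 25000 / 100 = 2.54 * 25000 / (328 * 100) = 63500 / 32800 ≈ 1.94 m

1.94 m


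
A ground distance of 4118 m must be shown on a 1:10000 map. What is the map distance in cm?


map_cm = 4118 * 100 / 10000 = 41.18 cm

41.18 cm


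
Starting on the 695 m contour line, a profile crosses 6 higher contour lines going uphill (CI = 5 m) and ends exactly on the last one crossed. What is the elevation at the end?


elevation = 695 + 6 * 5 = 725 m

725 m


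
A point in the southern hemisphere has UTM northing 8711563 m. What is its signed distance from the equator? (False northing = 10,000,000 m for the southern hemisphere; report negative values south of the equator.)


For southern: actual = 8711563 - 10000000 = -1288437 m

-1288437 m


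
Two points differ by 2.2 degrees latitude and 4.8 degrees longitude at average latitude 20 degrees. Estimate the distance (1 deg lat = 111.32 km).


dlat_km = 2.2 * 111.32 = 244.904
dlon_km = 4.8 * 111.32 * cos(20) ≈ 502.112
dist = sqrt(244.904^2 + 502.112^2) ≈ 558.7 km

558.7 km


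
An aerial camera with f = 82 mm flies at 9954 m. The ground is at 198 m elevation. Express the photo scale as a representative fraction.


scale = f / (H - h) = 82 mm / 9756 m = 82 / 9756000 = 1:118976

1:118976


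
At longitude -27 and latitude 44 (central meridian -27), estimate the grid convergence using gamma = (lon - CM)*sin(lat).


gamma = (-27 - -27) * sin(44) = 0 * 0.694658 = 0.0 degrees

0.0 degrees


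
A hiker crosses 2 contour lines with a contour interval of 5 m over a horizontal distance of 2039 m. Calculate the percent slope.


elevation change = 2 * 5 = 10 m
slope = 10 / 2039 * 100 = 0.5%

0.5%


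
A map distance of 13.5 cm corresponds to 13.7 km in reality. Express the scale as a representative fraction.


ground = 13.7 km = 1370000 cm; RF denominator = ground / map = 1370000 / 13.5 ≈ 101481; RF = 1:101481

1:101481


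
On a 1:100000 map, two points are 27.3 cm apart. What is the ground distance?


ground = 27.3 cm * 100000 / 100 = 27300.0 m = 27.3 km

27.3 km


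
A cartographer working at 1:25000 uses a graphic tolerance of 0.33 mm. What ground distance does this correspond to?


ground = 0.33 mm * 25000 / 1000 = 8.25 m

8.25 m


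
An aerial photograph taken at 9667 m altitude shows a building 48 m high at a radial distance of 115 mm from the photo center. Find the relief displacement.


d = h * r / H = 48 * 115 / 9667 = 0.57 mm

0.57 mm


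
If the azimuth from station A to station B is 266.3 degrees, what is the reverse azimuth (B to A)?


back azimuth = (266.3 + 180) mod 360 = 86.3 degrees

86.3 degrees


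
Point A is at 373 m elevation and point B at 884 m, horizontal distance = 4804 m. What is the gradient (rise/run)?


gradient = (884 - 373) / 4804 = 511 / 4804 = 0.1064

0.1064


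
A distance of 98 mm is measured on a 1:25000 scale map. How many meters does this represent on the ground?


ground = 98 mm * 25000 / 1000 = 2450.0 m

2450.0 m


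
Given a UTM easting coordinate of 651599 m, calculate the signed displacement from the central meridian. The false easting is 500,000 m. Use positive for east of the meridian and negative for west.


displacement = 651599 - 500000 = 151599 m

151599 m


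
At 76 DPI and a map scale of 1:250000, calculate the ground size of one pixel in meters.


pixel_cm = 2.54 / 76 ≈ 0.033421 cm
ground = pixel_cm * 250000 / 100 = 2.54 * 250000 / (76 * 100) = 635000 / 7600 ≈ 83.55 m

83.55 m


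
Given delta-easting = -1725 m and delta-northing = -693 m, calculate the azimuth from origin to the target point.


az = atan2(-1725, -693) = -111.9 deg
adjusted to 0-360: 248.1 degrees

248.1 degrees


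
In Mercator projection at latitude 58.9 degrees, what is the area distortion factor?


area_distortion = 1/cos^2(58.9) = 3.748

3.748


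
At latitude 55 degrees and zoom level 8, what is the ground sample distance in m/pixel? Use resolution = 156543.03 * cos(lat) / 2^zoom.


res = 156543.03 * cos(55) / 2^8 = 156543.03 * 0.57357644 / 256 = 350.74 m/pixel

350.74 m/pixel


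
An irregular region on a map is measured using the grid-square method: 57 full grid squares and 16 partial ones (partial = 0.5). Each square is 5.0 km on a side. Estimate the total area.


effective squares = 57 + 16 * 0.5 = 65.0
area = 65.0 * 25.0 = 1625.0 km^2

1625.0 km^2


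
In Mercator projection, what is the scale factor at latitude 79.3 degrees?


SF = 1 / cos(79.3) = 1 / 0.185667 = 5.386

5.386


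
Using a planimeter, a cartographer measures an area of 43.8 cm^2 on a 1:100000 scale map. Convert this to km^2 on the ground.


ground_area = 43.8 * (100000/100)^2 = 43800000.0 m^2 = 43.8 km^2

43.8 km^2


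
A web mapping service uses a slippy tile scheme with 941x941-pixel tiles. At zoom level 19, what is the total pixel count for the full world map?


tiles per axis = 2^19 = 524288
total tiles = 524288^2 = 274877906944
pixels per axis = 524288 * 941 = 493355008
total pixels = 493355008^2 = 243399163918680064

243399163918680064 pixels


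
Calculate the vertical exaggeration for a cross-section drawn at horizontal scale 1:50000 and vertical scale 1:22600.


VE = horizontal_scale / vertical_scale = 50000 / 22600 ≈ 2.2

2.2x


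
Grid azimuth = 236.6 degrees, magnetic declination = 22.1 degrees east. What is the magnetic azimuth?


magnetic azimuth = grid azimuth - declination (east +ve)
mag_az = 236.6 - 22.1 = 214.5 degrees

214.5 degrees


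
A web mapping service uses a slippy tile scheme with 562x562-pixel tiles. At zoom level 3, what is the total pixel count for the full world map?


tiles per axis = 2^3 = 8
total tiles = 8^2 = 64
pixels per axis = 8 * 562 = 4496
total pixels = 4496^2 = 20214016

20214016 pixels


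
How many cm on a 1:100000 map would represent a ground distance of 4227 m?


map_cm = 4227 * 100 / 100000 = 4.227 cm ≈ 4.23 cm

4.23 cm


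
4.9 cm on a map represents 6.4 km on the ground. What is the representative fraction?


ground = 6.4 km = 640000 cm; RF denominator = ground / map = 640000 / 4.9 ≈ 130612; RF = 1:130612

1:130612


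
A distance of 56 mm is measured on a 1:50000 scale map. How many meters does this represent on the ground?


ground = 56 mm * 50000 / 1000 = 2800.0 m

2800.0 m


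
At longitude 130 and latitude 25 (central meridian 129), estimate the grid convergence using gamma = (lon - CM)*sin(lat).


gamma = (130 - 129) * sin(25) = 1 * 0.422618 = 0.423 degrees

0.423 degrees


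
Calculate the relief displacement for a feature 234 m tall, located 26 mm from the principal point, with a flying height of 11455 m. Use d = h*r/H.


d = h * r / H = 234 * 26 / 11455 = 0.53 mm

0.53 mm


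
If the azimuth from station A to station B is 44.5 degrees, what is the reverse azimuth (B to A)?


back azimuth = (44.5 + 180) mod 360 = 224.5 degrees

224.5 degrees


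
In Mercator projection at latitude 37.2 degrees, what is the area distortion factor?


area_distortion = 1/cos^2(37.2) = 1.576

1.576


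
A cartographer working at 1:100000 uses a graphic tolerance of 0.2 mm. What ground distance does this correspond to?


ground = 0.2 mm * 100000 / 1000 = 20.0 m

20.0 m


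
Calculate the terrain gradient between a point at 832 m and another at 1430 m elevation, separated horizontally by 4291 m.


gradient = (1430 - 832) / 4291 = 598 / 4291 = 0.1394

0.1394


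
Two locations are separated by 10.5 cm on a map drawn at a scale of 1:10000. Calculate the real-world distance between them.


ground = 10.5 cm * 10000 / 100 = 1050.0 m = 1.05 km

1.05 km


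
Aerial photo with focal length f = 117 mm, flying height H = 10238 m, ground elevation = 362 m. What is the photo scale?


scale = f / (H - h) = 117 mm / 9876 m = 117 / 9876000 = 1:84410

1:84410


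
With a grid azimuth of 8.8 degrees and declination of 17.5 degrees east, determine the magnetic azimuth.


magnetic azimuth = grid azimuth - declination (east +ve)
mag_az = 8.8 - 17.5 = 351.3 degrees

351.3 degrees


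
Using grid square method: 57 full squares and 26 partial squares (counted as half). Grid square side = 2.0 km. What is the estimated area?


effective squares = 57 + 26 * 0.5 = 70.0
area = 70.0 * 4.0 = 280.0 km^2

280.0 km^2


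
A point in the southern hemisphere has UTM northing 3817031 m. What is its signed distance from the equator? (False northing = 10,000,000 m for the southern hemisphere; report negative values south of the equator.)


For southern: actual = 3817031 - 10000000 = -6182969 m

-6182969 m


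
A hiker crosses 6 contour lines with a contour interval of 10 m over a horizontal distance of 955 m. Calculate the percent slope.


elevation change = 6 * 10 = 60 m
slope = 60 / 955 * 100 = 6.3%

6.3%


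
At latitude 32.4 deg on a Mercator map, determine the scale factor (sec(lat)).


SF = 1 / cos(32.4) = 1 / 0.844328 = 1.184

1.184


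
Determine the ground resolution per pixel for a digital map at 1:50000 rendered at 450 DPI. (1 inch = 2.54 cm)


pixel_cm = 2.54 / 450 ≈ 0.005644 cm
ground = pixel_cm * 50000 / 100 = 2.54 * 50000 / (450 * 100) = 127000 / 45000 ≈ 2.82 m

2.82 m


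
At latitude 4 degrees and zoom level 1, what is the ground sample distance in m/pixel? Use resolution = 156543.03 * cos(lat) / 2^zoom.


res = 156543.03 * cos(4) / 2^1 = 156543.03 * 0.99756405 / 2 = 78080.85 m/pixel

78080.85 m/pixel


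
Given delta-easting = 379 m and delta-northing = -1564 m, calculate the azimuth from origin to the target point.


az = atan2(379, -1564) = 166.4 deg
adjusted to 0-360: 166.4 degrees

166.4 degrees


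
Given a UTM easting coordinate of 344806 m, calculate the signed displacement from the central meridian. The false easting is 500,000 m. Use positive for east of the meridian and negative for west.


displacement = 344806 - 500000 = -155194 m

-155194 m


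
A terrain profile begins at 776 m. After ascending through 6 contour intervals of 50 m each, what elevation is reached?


elevation = 776 + 6 * 50 = 1076 m

1076 m


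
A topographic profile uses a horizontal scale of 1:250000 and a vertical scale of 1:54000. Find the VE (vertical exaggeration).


VE = horizontal_scale / vertical_scale = 250000 / 54000 ≈ 4.6

4.6x


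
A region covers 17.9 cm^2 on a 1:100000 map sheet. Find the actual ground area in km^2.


ground_area = 17.9 * (100000/100)^2 = 17900000.0 m^2 = 17.9 km^2

17.9 km^2


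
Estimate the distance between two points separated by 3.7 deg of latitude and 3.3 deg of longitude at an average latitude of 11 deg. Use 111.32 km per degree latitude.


dlat_km = 3.7 * 111.32 = 411.884
dlon_km = 3.3 * 111.32 * cos(11) ≈ 360.607
dist = sqrt(411.884^2 + 360.607^2) ≈ 547.4 km

547.4 km


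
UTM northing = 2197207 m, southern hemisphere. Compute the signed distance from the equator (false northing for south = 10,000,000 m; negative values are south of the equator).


For southern: actual = 2197207 - 10000000 = -7802793 m

-7802793 m


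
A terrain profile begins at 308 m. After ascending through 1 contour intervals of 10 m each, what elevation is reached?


elevation = 308 + 1 * 10 = 318 m

318 m


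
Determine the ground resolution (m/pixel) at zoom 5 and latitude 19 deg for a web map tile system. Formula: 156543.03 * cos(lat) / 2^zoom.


res = 156543.03 * cos(19) / 2^5 = 156543.03 * 0.94551858 / 32 = 4625.45 m/pixel

4625.45 m/pixel


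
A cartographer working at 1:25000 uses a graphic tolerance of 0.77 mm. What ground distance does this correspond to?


ground = 0.77 mm * 25000 / 1000 = 19.25 m

19.25 m


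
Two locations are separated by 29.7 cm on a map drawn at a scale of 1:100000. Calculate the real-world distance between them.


ground = 29.7 cm * 100000 / 100 = 29700.0 m = 29.7 km

29.7 km


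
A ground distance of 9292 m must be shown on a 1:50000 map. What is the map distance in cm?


map_cm = 9292 * 100 / 50000 = 18.584 cm ≈ 18.58 cm

18.58 cm


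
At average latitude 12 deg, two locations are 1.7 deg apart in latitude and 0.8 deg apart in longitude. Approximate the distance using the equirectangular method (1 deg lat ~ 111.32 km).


dlat_km = 1.7 * 111.32 = 189.244
dlon_km = 0.8 * 111.32 * cos(12) ≈ 87.11
dist = sqrt(189.244^2 + 87.11^2) ≈ 208.3 km

208.3 km


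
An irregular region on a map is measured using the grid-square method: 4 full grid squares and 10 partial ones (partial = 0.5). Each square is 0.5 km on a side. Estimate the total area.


effective squares = 4 + 10 * 0.5 = 9.0
area = 9.0 * 0.25 = 2.25 km^2

2.25 km^2
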